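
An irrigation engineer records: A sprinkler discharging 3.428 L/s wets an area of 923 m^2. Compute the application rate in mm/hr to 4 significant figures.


Approach: apply the application rate relation, rate = (Q/A)*3600.
rate = (3.428 / 923) * 3600 = 13.37 mm/hr
Therefore the application rate = 13.37 mm/hr.


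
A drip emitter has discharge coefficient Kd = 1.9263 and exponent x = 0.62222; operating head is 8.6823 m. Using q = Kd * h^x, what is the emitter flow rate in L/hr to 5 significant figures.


q = 1.9263 * 8.6823^0.62222 = 7.3920 L/hr
Therefore the emitter flow rate = 7.3920 L/hr.


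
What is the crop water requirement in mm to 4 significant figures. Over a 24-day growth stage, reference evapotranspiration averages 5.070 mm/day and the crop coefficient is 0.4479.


Approach: apply the crop water requirement relation, CWR = ET0 * Kc * days.
CWR = 5.070 * 0.4479 * 24 = 54.50 mm
Therefore the crop water requirement = 54.50 mm.


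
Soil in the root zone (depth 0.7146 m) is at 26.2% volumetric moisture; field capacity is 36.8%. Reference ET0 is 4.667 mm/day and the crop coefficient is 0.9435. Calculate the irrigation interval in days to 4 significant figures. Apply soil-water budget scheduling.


Approach: apply soil-water budget scheduling, SMD = (FC-theta)/100*depth*1000; ETc = ET0*Kc; interval = SMD/ETc.
Step 1 — soil moisture deficit:
  SMD = (36.8 - 26.2)/100 * 0.7146 * 1000 = 75.7476 mm
Step 2 — daily crop ET (ETc = ET0*Kc):
  ETc = 4.667 * 0.9435 = 4.40331 mm/day
Step 3 — irrigation interval (SMD/ETc):
  interval = 75.7476 / 4.40331 = 17.20 days
Therefore the irrigation interval = 17.20 days.


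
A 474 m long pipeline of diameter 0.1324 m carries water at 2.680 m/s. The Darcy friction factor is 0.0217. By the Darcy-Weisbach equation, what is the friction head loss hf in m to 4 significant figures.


Approach: apply the Darcy-Weisbach equation, hf = f*(L/D)*(v^2/(2g)).
hf = 0.0217 * (474/0.1324) * (2.680^2 / (2*9.81))
hf = 28.44 m
Therefore the friction head loss hf = 28.44 m.


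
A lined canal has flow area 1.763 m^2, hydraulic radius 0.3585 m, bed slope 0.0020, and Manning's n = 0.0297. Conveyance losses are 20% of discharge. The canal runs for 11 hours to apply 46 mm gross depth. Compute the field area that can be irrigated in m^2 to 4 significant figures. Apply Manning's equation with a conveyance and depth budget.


Approach: apply Manning's equation with a conveyance and depth budget, Q = (1/n)*A*R^(2/3)*S^(1/2); Q_field = Q*(1-loss); Area = Q_field*t/(d/1000).
Step 1 — canal discharge (Manning's equation):
  Q = (1/0.0297) * 1.763 * 0.3585^(2/3) * 0.0020^(1/2) = 1.33969 m^3/s
Step 2 — delivered flow: Q_field = 1.33969*(1 - 20/100) = 1.07175 m^3/s
Step 3 — volume delivered: V = 1.07175 * 11*3600 = 42441.3 m^3
Step 4 — area served: A = V / (depth/1000) = 42441.3 / 0.046 = 922600 m^2
Therefore the field area that can be irrigated = 922600 m^2.


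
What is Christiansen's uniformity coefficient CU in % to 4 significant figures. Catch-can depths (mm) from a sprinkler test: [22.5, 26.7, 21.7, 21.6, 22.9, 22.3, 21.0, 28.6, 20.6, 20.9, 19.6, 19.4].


Approach: apply Christiansen's uniformity coefficient, CU = (1 - mean_abs_deviation/mean)*100.
mean = 22.3167 mm
mean |d_i - mean| = 1.90556 mm
CU = (1 - 1.90556/22.3167)*100 = 91.46 %
Therefore Christiansen's uniformity coefficient CU = 91.46 %.


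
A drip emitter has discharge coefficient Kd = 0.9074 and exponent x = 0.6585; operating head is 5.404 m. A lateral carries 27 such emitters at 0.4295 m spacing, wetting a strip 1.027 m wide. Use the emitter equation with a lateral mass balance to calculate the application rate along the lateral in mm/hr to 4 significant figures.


Approach: apply the emitter equation with a lateral mass balance, q = Kd*h^x; Q = n*q; rate = Q/(n*spacing*width).
Step 1 — single emitter flow (q = Kd*h^x):
  q = 0.9074 * 5.404^0.6585 = 2.75608 L/hr
Step 2 — total lateral flow: Q = 27 * 2.75608 = 74.4142 L/hr
Step 3 — wetted area: A = 27 * 0.4295 * 1.027 = 11.9096 m^2
Step 4 — application rate: Q/A = 74.4142/11.9096 = 6.248 mm/hr
Therefore the application rate along the lateral = 6.248 mm/hr.


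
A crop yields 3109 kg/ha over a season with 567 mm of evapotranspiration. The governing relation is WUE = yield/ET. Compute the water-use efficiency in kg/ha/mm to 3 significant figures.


WUE = 3109 / 567 = 5.48 kg/ha/mm
Therefore the water-use efficiency = 5.48 kg/ha/mm.


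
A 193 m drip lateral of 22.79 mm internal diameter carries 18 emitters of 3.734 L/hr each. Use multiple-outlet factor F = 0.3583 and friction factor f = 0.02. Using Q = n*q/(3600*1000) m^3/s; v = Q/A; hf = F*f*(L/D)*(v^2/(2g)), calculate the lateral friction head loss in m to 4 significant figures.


Q = 18*3.734/(3600*1000) = 1.86700e-05 m^3/s
A = pi*(22.79e-3/2)^2 = 4.07923e-04 m^2, so v = Q/A = 0.0457684 m/s
hf = 0.3583*0.02*(193/0.02279)*(0.0457684^2/(2*9.81)) = 0.006479 m
Therefore the lateral friction head loss = 0.006479 m.


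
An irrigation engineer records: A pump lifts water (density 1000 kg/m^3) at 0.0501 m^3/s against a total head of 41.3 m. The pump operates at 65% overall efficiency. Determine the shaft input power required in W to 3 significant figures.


Approach: apply hydraulic power then efficiency conversion, P = rho*g*Q*H; P_in = P/eta.
Step 1 — hydraulic power (P = rho*g*Q*H):
  P = 1000 * 9.81 * 0.0501 * 41.3 = 20298 W
Step 2 — input power: P_in = P/eta = 20298 / 0.65 = 31200 W
Therefore the shaft input power required = 31200 W.


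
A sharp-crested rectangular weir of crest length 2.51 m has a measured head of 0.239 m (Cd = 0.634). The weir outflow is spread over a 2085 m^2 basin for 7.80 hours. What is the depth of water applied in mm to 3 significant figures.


Approach: apply the rectangular weir equation with a volume-to-depth conversion, Q = (2/3)*Cd*L*sqrt(2g)*H^1.5; d = Q*t/A * 1000.
Step 1 — weir discharge:
  Q = (2/3)*0.634*2.51*sqrt(2*9.81)*0.239^1.5 = 0.54906 m^3/s
Step 2 — volume: V = 0.54906 * 7.80*3600 = 15418 m^3
Step 3 — depth: d = V/A * 1000 = 15418/2085 * 1000 = 7390 mm
Therefore the depth of water applied = 7390 mm.


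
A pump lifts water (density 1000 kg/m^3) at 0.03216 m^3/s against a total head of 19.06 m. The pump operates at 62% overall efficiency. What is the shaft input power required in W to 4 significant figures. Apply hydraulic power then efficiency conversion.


Approach: apply hydraulic power then efficiency conversion, P = rho*g*Q*H; P_in = P/eta.
Step 1 — hydraulic power (P = rho*g*Q*H):
  P = 1000 * 9.81 * 0.03216 * 19.06 = 6013.23 W
Step 2 — input power: P_in = P/eta = 6013.23 / 0.62 = 9699 W
Therefore the shaft input power required = 9699 W.


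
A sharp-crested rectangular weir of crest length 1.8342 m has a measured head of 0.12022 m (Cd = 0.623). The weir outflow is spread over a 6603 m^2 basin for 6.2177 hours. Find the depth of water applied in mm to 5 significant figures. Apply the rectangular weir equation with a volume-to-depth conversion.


Approach: apply the rectangular weir equation with a volume-to-depth conversion, Q = (2/3)*Cd*L*sqrt(2g)*H^1.5; d = Q*t/A * 1000.
Step 1 — weir discharge:
  Q = (2/3)*0.623*1.8342*sqrt(2*9.81)*0.12022^1.5 = 0.1406559 m^3/s
Step 2 — volume: V = 0.1406559 * 6.2177*3600 = 3148.403 m^3
Step 3 — depth: d = V/A * 1000 = 3148.403/6603 * 1000 = 476.81 mm
Therefore the depth of water applied = 476.81 mm.


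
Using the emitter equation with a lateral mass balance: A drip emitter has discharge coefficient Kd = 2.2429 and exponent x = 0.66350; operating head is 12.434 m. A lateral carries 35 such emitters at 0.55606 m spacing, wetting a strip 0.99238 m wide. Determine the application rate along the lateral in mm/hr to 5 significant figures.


Approach: apply the emitter equation with a lateral mass balance, q = Kd*h^x; Q = n*q; rate = Q/(n*spacing*width).
Step 1 — single emitter flow (q = Kd*h^x):
  q = 2.2429 * 12.434^0.66350 = 11.94220 L/hr
Step 2 — total lateral flow: Q = 35 * 11.94220 = 417.9769 L/hr
Step 3 — wetted area: A = 35 * 0.55606 * 0.99238 = 19.31380 m^2
Step 4 — application rate: Q/A = 417.9769/19.31380 = 21.641 mm/hr
Therefore the application rate along the lateral = 21.641 mm/hr.


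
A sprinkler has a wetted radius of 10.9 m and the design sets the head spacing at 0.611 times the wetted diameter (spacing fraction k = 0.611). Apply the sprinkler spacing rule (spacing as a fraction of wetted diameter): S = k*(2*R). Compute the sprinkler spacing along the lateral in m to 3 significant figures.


S = 0.611 * (2 * 10.9) = 13.3 m
Therefore the sprinkler spacing along the lateral = 13.3 m.


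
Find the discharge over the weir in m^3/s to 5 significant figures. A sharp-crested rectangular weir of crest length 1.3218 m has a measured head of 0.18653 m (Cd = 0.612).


Approach: apply the rectangular weir equation, Q = (2/3)*Cd*L*sqrt(2g)*H^1.5.
Q = (2/3)*0.612*1.3218*sqrt(2*9.81)*0.18653^1.5 = 0.19244 m^3/s
Therefore the discharge over the weir = 0.19244 m^3/s.


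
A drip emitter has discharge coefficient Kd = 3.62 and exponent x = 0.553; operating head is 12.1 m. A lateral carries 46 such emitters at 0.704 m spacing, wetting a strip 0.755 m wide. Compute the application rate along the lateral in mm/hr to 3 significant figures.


Approach: apply the emitter equation with a lateral mass balance, q = Kd*h^x; Q = n*q; rate = Q/(n*spacing*width).
Step 1 — single emitter flow (q = Kd*h^x):
  q = 3.62 * 12.1^0.553 = 14.371 L/hr
Step 2 — total lateral flow: Q = 46 * 14.371 = 661.07 L/hr
Step 3 — wetted area: A = 46 * 0.704 * 0.755 = 24.450 m^2
Step 4 — application rate: Q/A = 661.07/24.450 = 27.0 mm/hr
Therefore the application rate along the lateral = 27.0 mm/hr.


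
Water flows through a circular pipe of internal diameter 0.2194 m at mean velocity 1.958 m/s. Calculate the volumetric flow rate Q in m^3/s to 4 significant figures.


Approach: apply the continuity equation for pipe flow, Q = A * v with A = pi*(D/2)^2.
A = pi*(0.2194/2)^2 = 0.0378062 m^2
Q = 0.0378062 * 1.958 = 0.07402 m^3/s
Therefore the volumetric flow rate Q = 0.07402 m^3/s.


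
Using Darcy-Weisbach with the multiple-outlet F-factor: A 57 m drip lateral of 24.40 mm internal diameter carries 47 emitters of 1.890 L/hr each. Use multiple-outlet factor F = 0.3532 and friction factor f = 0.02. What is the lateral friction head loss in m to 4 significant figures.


Approach: apply Darcy-Weisbach with the multiple-outlet F-factor, Q = n*q/(3600*1000) m^3/s; v = Q/A; hf = F*f*(L/D)*(v^2/(2g)).
Q = 47*1.890/(3600*1000) = 2.46750e-05 m^3/s
A = pi*(24.40e-3/2)^2 = 4.67595e-04 m^2, so v = Q/A = 0.0527701 m/s
hf = 0.3532*0.02*(57/0.02440)*(0.0527701^2/(2*9.81)) = 0.002342 m
Therefore the lateral friction head loss = 0.002342 m.


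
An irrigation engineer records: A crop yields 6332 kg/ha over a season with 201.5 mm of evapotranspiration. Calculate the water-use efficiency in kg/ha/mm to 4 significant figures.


Approach: apply the water-use efficiency ratio, WUE = yield/ET.
WUE = 6332 / 201.5 = 31.42 kg/ha/mm
Therefore the water-use efficiency = 31.42 kg/ha/mm.


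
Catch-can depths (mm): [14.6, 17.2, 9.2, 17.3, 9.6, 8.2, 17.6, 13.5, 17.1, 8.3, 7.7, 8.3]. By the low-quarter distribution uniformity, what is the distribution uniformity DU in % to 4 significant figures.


Approach: apply the low-quarter distribution uniformity, DU = (mean of lowest quarter of readings / overall mean)*100.
sorted lowest 3 of 12: [7.7, 8.2, 8.3] -> mean = 8.06667 mm
overall mean = 12.3833 mm
DU = (8.06667/12.3833)*100 = 65.14 %
Therefore the distribution uniformity DU = 65.14 %.


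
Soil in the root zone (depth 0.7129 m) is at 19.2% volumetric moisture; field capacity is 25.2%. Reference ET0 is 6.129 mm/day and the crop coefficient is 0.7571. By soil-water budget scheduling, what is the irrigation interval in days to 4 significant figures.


Approach: apply soil-water budget scheduling, SMD = (FC-theta)/100*depth*1000; ETc = ET0*Kc; interval = SMD/ETc.
Step 1 — soil moisture deficit:
  SMD = (25.2 - 19.2)/100 * 0.7129 * 1000 = 42.7740 mm
Step 2 — daily crop ET (ETc = ET0*Kc):
  ETc = 6.129 * 0.7571 = 4.64027 mm/day
Step 3 — irrigation interval (SMD/ETc):
  interval = 42.7740 / 4.64027 = 9.218 days
Therefore the irrigation interval = 9.218 days.


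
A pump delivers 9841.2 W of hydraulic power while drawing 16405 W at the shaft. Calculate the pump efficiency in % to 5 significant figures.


Approach: apply the efficiency ratio, eta = (P_out/P_in)*100.
eta = (9841.2 / 16405) * 100 = 59.989 %
Therefore the pump efficiency = 59.989 %.


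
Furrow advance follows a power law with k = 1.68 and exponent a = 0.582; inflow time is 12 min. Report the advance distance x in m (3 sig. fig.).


Approach: apply the power-law advance function, x = k*t^a.
x = 1.68 * 12^0.582 = 7.13 m
Therefore the advance distance x = 7.13 m.


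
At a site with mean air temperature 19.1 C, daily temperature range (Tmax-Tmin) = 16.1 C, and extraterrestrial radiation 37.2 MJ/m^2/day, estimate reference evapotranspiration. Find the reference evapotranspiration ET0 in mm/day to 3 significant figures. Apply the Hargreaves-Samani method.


Approach: apply the Hargreaves-Samani method, ET0 = 0.0023*(Tmean+17.8)*sqrt(Tmax-Tmin)*0.408*Ra.
ET0 = 0.0023*(19.1+17.8)*sqrt(16.1)*0.408*37.2 = 5.17 mm/day
Therefore the reference evapotranspiration ET0 = 5.17 mm/day.


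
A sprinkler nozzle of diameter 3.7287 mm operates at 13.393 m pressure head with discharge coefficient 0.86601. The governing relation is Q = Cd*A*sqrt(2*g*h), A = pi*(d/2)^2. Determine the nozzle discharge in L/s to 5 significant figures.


A = pi*(3.7287e-3/2)^2 = 1.091955e-05 m^2
Q = 0.86601 * 1.091955e-05 * sqrt(2*9.81*13.393) * 1000 = 0.15329 L/s
Therefore the nozzle discharge = 0.15329 L/s.


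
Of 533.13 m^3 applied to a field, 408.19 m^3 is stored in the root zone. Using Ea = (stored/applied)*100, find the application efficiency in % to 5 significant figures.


Ea = (408.19/533.13)*100 = 76.565 %
Therefore the application efficiency = 76.565 %.


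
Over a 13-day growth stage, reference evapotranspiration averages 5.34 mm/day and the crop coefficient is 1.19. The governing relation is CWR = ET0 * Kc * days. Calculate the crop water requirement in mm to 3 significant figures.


CWR = 5.34 * 1.19 * 13 = 82.6 mm
Therefore the crop water requirement = 82.6 mm.


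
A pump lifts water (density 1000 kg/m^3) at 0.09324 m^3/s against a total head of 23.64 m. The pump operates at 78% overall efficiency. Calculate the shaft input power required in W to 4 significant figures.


Approach: apply hydraulic power then efficiency conversion, P = rho*g*Q*H; P_in = P/eta.
Step 1 — hydraulic power (P = rho*g*Q*H):
  P = 1000 * 9.81 * 0.09324 * 23.64 = 21623.1 W
Step 2 — input power: P_in = P/eta = 21623.1 / 0.78 = 27720 W
Therefore the shaft input power required = 27720 W.


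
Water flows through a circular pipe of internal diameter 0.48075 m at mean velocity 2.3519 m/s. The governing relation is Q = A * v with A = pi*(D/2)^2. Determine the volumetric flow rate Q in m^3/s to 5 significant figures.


A = pi*(0.48075/2)^2 = 0.1815217 m^2
Q = 0.1815217 * 2.3519 = 0.42692 m^3/s
Therefore the volumetric flow rate Q = 0.42692 m^3/s.


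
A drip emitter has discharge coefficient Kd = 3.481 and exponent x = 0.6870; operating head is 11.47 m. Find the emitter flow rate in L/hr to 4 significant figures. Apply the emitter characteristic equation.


Approach: apply the emitter characteristic equation, q = Kd * h^x.
q = 3.481 * 11.47^0.6870 = 18.60 L/hr
Therefore the emitter flow rate = 18.60 L/hr.


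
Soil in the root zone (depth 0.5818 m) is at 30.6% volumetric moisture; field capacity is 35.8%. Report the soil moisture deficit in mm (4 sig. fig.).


Approach: apply the soil moisture deficit relation, SMD = (FC - theta)/100 * depth * 1000.
SMD = (35.8 - 30.6)/100 * 0.5818 * 1000 = 30.25 mm
Therefore the soil moisture deficit = 30.25 mm.


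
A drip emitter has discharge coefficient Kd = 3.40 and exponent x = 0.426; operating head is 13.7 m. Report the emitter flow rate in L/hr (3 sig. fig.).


Approach: apply the emitter characteristic equation, q = Kd * h^x.
q = 3.40 * 13.7^0.426 = 10.4 L/hr
Therefore the emitter flow rate = 10.4 L/hr.


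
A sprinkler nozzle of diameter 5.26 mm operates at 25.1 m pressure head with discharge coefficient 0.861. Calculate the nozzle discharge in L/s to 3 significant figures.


Approach: apply the orifice equation, Q = Cd*A*sqrt(2*g*h), A = pi*(d/2)^2.
A = pi*(5.26e-3/2)^2 = 2.1730e-05 m^2
Q = 0.861 * 2.1730e-05 * sqrt(2*9.81*25.1) * 1000 = 0.415 L/s
Therefore the nozzle discharge = 0.415 L/s.


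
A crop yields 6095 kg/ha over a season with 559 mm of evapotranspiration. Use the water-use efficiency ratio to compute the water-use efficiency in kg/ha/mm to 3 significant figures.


Approach: apply the water-use efficiency ratio, WUE = yield/ET.
WUE = 6095 / 559 = 10.9 kg/ha/mm
Therefore the water-use efficiency = 10.9 kg/ha/mm.


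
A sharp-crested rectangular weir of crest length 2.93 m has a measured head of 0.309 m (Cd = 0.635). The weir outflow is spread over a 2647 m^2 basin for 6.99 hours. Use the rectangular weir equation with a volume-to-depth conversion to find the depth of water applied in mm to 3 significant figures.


Approach: apply the rectangular weir equation with a volume-to-depth conversion, Q = (2/3)*Cd*L*sqrt(2g)*H^1.5; d = Q*t/A * 1000.
Step 1 — weir discharge:
  Q = (2/3)*0.635*2.93*sqrt(2*9.81)*0.309^1.5 = 0.94371 m^3/s
Step 2 — volume: V = 0.94371 * 6.99*3600 = 23747 m^3
Step 3 — depth: d = V/A * 1000 = 23747/2647 * 1000 = 8970 mm
Therefore the depth of water applied = 8970 mm.


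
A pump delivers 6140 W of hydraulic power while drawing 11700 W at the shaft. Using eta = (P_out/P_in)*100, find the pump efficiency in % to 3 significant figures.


eta = (6140 / 11700) * 100 = 52.5 %
Therefore the pump efficiency = 52.5 %.


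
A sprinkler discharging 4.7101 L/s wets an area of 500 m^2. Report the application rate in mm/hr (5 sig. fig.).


Approach: apply the application rate relation, rate = (Q/A)*3600.
rate = (4.7101 / 500) * 3600 = 33.913 mm/hr
Therefore the application rate = 33.913 mm/hr.


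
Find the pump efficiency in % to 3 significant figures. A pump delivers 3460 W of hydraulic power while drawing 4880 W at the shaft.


Approach: apply the efficiency ratio, eta = (P_out/P_in)*100.
eta = (3460 / 4880) * 100 = 70.9 %
Therefore the pump efficiency = 70.9 %.


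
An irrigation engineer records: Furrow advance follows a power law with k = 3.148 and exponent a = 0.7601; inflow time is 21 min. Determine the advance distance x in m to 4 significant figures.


Approach: apply the power-law advance function, x = k*t^a.
x = 3.148 * 21^0.7601 = 31.85 m
Therefore the advance distance x = 31.85 m.


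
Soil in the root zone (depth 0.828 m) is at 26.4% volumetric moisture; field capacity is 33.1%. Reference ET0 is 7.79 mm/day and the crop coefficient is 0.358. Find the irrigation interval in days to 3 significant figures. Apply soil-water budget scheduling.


Approach: apply soil-water budget scheduling, SMD = (FC-theta)/100*depth*1000; ETc = ET0*Kc; interval = SMD/ETc.
Step 1 — soil moisture deficit:
  SMD = (33.1 - 26.4)/100 * 0.828 * 1000 = 55.476 mm
Step 2 — daily crop ET (ETc = ET0*Kc):
  ETc = 7.79 * 0.358 = 2.7888 mm/day
Step 3 — irrigation interval (SMD/ETc):
  interval = 55.476 / 2.7888 = 19.9 days
Therefore the irrigation interval = 19.9 days.


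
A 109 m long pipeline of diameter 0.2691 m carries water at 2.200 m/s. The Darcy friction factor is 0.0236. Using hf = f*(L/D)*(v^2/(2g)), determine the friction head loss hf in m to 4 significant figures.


hf = 0.0236 * (109/0.2691) * (2.200^2 / (2*9.81))
hf = 2.358 m
Therefore the friction head loss hf = 2.358 m.


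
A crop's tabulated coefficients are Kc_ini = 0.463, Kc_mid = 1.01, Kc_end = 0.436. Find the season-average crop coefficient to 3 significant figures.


Approach: apply a simple seasonal average, Kc_avg = (Kc_ini + Kc_mid + Kc_end)/3.
Kc_avg = (0.463 + 1.01 + 0.436)/3 = 0.636
Therefore the season-average crop coefficient = 0.636.


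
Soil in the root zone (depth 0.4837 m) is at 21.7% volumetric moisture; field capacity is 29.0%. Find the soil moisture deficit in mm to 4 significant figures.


Approach: apply the soil moisture deficit relation, SMD = (FC - theta)/100 * depth * 1000.
SMD = (29.0 - 21.7)/100 * 0.4837 * 1000 = 35.31 mm
Therefore the soil moisture deficit = 35.31 mm.


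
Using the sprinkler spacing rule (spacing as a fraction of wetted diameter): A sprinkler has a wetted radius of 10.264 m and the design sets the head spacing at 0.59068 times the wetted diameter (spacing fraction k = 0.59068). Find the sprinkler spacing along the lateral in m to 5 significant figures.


Approach: apply the sprinkler spacing rule (spacing as a fraction of wetted diameter), S = k*(2*R).
S = 0.59068 * (2 * 10.264) = 12.125 m
Therefore the sprinkler spacing along the lateral = 12.125 m.


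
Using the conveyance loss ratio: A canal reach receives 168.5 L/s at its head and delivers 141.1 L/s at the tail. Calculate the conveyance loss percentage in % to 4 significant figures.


Approach: apply the conveyance loss ratio, loss% = ((Q_head - Q_tail)/Q_head)*100.
loss = ((168.5 - 141.1)/168.5)*100 = 16.26 %
Therefore the conveyance loss percentage = 16.26 %.


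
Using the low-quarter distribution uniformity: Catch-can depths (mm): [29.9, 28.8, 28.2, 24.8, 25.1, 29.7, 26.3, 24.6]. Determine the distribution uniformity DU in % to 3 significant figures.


Approach: apply the low-quarter distribution uniformity, DU = (mean of lowest quarter of readings / overall mean)*100.
sorted lowest 2 of 8: [24.6, 24.8] -> mean = 24.700 mm
overall mean = 27.175 mm
DU = (24.700/27.175)*100 = 90.9 %
Therefore the distribution uniformity DU = 90.9 %.


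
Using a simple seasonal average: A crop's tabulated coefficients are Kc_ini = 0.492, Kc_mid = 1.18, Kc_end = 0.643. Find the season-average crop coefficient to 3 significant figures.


Approach: apply a simple seasonal average, Kc_avg = (Kc_ini + Kc_mid + Kc_end)/3.
Kc_avg = (0.492 + 1.18 + 0.643)/3 = 0.772
Therefore the season-average crop coefficient = 0.772.


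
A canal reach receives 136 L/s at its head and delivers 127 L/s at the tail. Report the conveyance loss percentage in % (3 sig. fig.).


Approach: apply the conveyance loss ratio, loss% = ((Q_head - Q_tail)/Q_head)*100.
loss = ((136 - 127)/136)*100 = 6.62 %
Therefore the conveyance loss percentage = 6.62 %.


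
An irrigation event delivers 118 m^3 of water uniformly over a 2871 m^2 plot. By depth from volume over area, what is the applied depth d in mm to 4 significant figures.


Approach: apply depth from volume over area, d = (V/A)*1000.
d = (118 / 2871) * 1000 = 41.10 mm
Therefore the applied depth d = 41.10 mm.


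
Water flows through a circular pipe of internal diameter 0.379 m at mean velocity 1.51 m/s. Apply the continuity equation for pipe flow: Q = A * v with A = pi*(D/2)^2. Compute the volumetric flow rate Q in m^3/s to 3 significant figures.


A = pi*(0.379/2)^2 = 0.11282 m^2
Q = 0.11282 * 1.51 = 0.170 m^3/s
Therefore the volumetric flow rate Q = 0.170 m^3/s.


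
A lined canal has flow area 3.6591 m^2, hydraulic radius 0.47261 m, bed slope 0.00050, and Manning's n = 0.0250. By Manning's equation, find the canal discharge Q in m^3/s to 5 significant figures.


Approach: apply Manning's equation, Q = (1/n)*A*R^(2/3)*S^(1/2).
Q = (1/0.0250) * 3.6591 * 0.47261^(2/3) * 0.00050^(1/2) = 1.9857 m^3/s
Therefore the canal discharge Q = 1.9857 m^3/s.


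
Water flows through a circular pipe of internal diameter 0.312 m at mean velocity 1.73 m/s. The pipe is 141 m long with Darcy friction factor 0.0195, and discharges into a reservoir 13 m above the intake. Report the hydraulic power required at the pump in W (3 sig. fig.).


Approach: apply continuity + Darcy-Weisbach + hydraulic power, Q = A*v; hf = f*(L/D)*(v^2/(2g)); H = static + hf; P = rho*g*Q*H.
Step 1 — flow rate (continuity, Q = A*v):
  A = pi*(0.312/2)^2 = 0.076454 m^2
  Q = 0.076454 * 1.73 = 0.13227 m^3/s
Step 2 — friction head loss (Darcy-Weisbach):
  hf = 0.0195 * (141/0.312) * (1.73^2 / (2*9.81))
  hf = 1.3443 m
Step 3 — total head: H = 13 + 1.3443 = 14.344 m
Step 4 — hydraulic power (P = rho*g*Q*H):
  P = 1000 * 9.81 * 0.13227 * 14.344 = 18600 W
Therefore the hydraulic power required at the pump = 18600 W.


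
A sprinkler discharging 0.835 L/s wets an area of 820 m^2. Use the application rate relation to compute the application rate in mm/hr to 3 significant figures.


Approach: apply the application rate relation, rate = (Q/A)*3600.
rate = (0.835 / 820) * 3600 = 3.67 mm/hr
Therefore the application rate = 3.67 mm/hr.


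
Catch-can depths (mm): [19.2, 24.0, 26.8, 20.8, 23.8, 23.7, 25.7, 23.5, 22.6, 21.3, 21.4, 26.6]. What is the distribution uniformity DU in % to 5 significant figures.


Approach: apply the low-quarter distribution uniformity, DU = (mean of lowest quarter of readings / overall mean)*100.
sorted lowest 3 of 12: [19.2, 20.8, 21.3] -> mean = 20.43333 mm
overall mean = 23.28333 mm
DU = (20.43333/23.28333)*100 = 87.759 %
Therefore the distribution uniformity DU = 87.759 %.


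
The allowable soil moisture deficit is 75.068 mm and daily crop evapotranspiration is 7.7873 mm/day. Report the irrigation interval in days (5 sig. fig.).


Approach: apply the irrigation interval relation, interval = SMD / ETc.
interval = 75.068 / 7.7873 = 9.6398 days
Therefore the irrigation interval = 9.6398 days.


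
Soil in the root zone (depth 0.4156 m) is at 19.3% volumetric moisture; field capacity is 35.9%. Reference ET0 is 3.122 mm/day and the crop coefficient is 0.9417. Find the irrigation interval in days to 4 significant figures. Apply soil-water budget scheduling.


Approach: apply soil-water budget scheduling, SMD = (FC-theta)/100*depth*1000; ETc = ET0*Kc; interval = SMD/ETc.
Step 1 — soil moisture deficit:
  SMD = (35.9 - 19.3)/100 * 0.4156 * 1000 = 68.9896 mm
Step 2 — daily crop ET (ETc = ET0*Kc):
  ETc = 3.122 * 0.9417 = 2.93999 mm/day
Step 3 — irrigation interval (SMD/ETc):
  interval = 68.9896 / 2.93999 = 23.47 days
Therefore the irrigation interval = 23.47 days.


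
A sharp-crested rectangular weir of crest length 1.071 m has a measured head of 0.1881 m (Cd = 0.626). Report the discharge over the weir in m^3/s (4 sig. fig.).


Approach: apply the rectangular weir equation, Q = (2/3)*Cd*L*sqrt(2g)*H^1.5.
Q = (2/3)*0.626*1.071*sqrt(2*9.81)*0.1881^1.5 = 0.1615 m^3/s
Therefore the discharge over the weir = 0.1615 m^3/s.


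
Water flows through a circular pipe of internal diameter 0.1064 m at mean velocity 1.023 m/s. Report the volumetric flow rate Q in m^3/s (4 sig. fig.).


Approach: apply the continuity equation for pipe flow, Q = A * v with A = pi*(D/2)^2.
A = pi*(0.1064/2)^2 = 0.00889146 m^2
Q = 0.00889146 * 1.023 = 0.009096 m^3/s
Therefore the volumetric flow rate Q = 0.009096 m^3/s.


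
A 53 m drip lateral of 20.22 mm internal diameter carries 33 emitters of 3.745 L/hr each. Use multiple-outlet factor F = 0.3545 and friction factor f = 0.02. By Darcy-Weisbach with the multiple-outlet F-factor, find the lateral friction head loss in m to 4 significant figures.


Approach: apply Darcy-Weisbach with the multiple-outlet F-factor, Q = n*q/(3600*1000) m^3/s; v = Q/A; hf = F*f*(L/D)*(v^2/(2g)).
Q = 33*3.745/(3600*1000) = 3.43292e-05 m^3/s
A = pi*(20.22e-3/2)^2 = 3.21109e-04 m^2, so v = Q/A = 0.106908 m/s
hf = 0.3545*0.02*(53/0.02022)*(0.106908^2/(2*9.81)) = 0.01083 m
Therefore the lateral friction head loss = 0.01083 m.


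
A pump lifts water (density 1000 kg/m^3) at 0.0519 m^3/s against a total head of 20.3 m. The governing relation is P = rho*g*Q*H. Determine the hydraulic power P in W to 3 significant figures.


P = 1000 * 9.81 * 0.0519 * 20.3 = 10300 W
Therefore the hydraulic power P = 10300 W.


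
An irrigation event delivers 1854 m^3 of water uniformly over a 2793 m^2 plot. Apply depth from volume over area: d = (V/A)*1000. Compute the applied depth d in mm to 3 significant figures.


d = (1854 / 2793) * 1000 = 664 mm
Therefore the applied depth d = 664 mm.


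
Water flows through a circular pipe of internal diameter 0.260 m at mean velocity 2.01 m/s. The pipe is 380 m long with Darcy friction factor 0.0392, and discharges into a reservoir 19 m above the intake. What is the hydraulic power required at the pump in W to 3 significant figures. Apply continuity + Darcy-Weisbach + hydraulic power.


Approach: apply continuity + Darcy-Weisbach + hydraulic power, Q = A*v; hf = f*(L/D)*(v^2/(2g)); H = static + hf; P = rho*g*Q*H.
Step 1 — flow rate (continuity, Q = A*v):
  A = pi*(0.260/2)^2 = 0.053093 m^2
  Q = 0.053093 * 2.01 = 0.10672 m^3/s
Step 2 — friction head loss (Darcy-Weisbach):
  hf = 0.0392 * (380/0.260) * (2.01^2 / (2*9.81))
  hf = 11.797 m
Step 3 — total head: H = 19 + 11.797 = 30.797 m
Step 4 — hydraulic power (P = rho*g*Q*H):
  P = 1000 * 9.81 * 0.10672 * 30.797 = 32200 W
Therefore the hydraulic power required at the pump = 32200 W.


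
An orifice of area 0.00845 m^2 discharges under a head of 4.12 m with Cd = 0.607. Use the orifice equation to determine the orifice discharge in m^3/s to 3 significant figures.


Approach: apply the orifice equation, Q = Cd*A*sqrt(2*g*h).
Q = 0.607 * 0.00845 * sqrt(2*9.81*4.12) = 0.0461 m^3/s
Therefore the orifice discharge = 0.0461 m^3/s.


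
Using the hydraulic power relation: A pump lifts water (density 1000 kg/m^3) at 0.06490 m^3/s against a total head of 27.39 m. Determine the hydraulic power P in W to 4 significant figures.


Approach: apply the hydraulic power relation, P = rho*g*Q*H.
P = 1000 * 9.81 * 0.06490 * 27.39 = 17440 W
Therefore the hydraulic power P = 17440 W.


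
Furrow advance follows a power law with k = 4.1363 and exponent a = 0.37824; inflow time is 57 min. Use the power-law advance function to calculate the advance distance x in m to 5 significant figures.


Approach: apply the power-law advance function, x = k*t^a.
x = 4.1363 * 57^0.37824 = 19.088 m
Therefore the advance distance x = 19.088 m.


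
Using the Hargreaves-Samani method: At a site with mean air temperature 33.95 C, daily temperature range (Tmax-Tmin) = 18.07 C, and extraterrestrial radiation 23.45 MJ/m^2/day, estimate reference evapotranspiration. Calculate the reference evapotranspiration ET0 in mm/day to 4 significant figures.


Approach: apply the Hargreaves-Samani method, ET0 = 0.0023*(Tmean+17.8)*sqrt(Tmax-Tmin)*0.408*Ra.
ET0 = 0.0023*(33.95+17.8)*sqrt(18.07)*0.408*23.45 = 4.841 mm/day
Therefore the reference evapotranspiration ET0 = 4.841 mm/day.


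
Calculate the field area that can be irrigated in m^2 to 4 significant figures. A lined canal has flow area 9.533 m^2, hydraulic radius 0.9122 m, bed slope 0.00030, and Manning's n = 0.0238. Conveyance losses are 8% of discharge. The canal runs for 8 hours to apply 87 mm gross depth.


Approach: apply Manning's equation with a conveyance and depth budget, Q = (1/n)*A*R^(2/3)*S^(1/2); Q_field = Q*(1-loss); Area = Q_field*t/(d/1000).
Step 1 — canal discharge (Manning's equation):
  Q = (1/0.0238) * 9.533 * 0.9122^(2/3) * 0.00030^(1/2) = 6.52539 m^3/s
Step 2 — delivered flow: Q_field = 6.52539*(1 - 8/100) = 6.00336 m^3/s
Step 3 — volume delivered: V = 6.00336 * 8*3600 = 172897 m^3
Step 4 — area served: A = V / (depth/1000) = 172897 / 0.087 = 1987000 m^2
Therefore the field area that can be irrigated = 1987000 m^2.


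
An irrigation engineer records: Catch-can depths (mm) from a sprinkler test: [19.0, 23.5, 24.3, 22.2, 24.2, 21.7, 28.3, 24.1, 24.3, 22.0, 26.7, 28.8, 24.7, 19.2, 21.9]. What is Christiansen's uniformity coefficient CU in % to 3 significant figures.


Approach: apply Christiansen's uniformity coefficient, CU = (1 - mean_abs_deviation/mean)*100.
mean = 23.660 mm
mean |d_i - mean| = 2.1493 mm
CU = (1 - 2.1493/23.660)*100 = 90.9 %
Therefore Christiansen's uniformity coefficient CU = 90.9 %.


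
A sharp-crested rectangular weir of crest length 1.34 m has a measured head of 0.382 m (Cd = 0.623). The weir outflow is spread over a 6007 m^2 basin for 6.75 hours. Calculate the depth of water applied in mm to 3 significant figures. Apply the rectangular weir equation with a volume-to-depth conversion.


Approach: apply the rectangular weir equation with a volume-to-depth conversion, Q = (2/3)*Cd*L*sqrt(2g)*H^1.5; d = Q*t/A * 1000.
Step 1 — weir discharge:
  Q = (2/3)*0.623*1.34*sqrt(2*9.81)*0.382^1.5 = 0.58203 m^3/s
Step 2 — volume: V = 0.58203 * 6.75*3600 = 14143 m^3
Step 3 — depth: d = V/A * 1000 = 14143/6007 * 1000 = 2350 mm
Therefore the depth of water applied = 2350 mm.


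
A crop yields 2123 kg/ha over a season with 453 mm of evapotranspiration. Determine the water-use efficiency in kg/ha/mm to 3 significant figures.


Approach: apply the water-use efficiency ratio, WUE = yield/ET.
WUE = 2123 / 453 = 4.69 kg/ha/mm
Therefore the water-use efficiency = 4.69 kg/ha/mm.


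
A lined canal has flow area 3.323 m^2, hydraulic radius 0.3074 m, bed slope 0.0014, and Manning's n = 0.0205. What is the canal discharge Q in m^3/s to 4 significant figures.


Approach: apply Manning's equation, Q = (1/n)*A*R^(2/3)*S^(1/2).
Q = (1/0.0205) * 3.323 * 0.3074^(2/3) * 0.0014^(1/2) = 2.763 m^3/s
Therefore the canal discharge Q = 2.763 m^3/s.


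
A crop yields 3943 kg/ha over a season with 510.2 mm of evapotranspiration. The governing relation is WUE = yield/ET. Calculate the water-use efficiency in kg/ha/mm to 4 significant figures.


WUE = 3943 / 510.2 = 7.728 kg/ha/mm
Therefore the water-use efficiency = 7.728 kg/ha/mm.


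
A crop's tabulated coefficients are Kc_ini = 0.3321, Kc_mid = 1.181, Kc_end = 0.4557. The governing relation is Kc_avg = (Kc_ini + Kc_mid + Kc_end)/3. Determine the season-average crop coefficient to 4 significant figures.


Kc_avg = (0.3321 + 1.181 + 0.4557)/3 = 0.6563
Therefore the season-average crop coefficient = 0.6563.


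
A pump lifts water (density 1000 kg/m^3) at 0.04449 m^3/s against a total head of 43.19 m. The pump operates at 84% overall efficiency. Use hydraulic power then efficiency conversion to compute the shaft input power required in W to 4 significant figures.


Approach: apply hydraulic power then efficiency conversion, P = rho*g*Q*H; P_in = P/eta.
Step 1 — hydraulic power (P = rho*g*Q*H):
  P = 1000 * 9.81 * 0.04449 * 43.19 = 18850.1 W
Step 2 — input power: P_in = P/eta = 18850.1 / 0.84 = 22440 W
Therefore the shaft input power required = 22440 W.


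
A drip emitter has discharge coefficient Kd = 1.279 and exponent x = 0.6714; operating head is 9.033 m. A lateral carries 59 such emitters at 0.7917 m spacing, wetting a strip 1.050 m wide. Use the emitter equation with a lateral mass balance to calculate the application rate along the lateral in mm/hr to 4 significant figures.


Approach: apply the emitter equation with a lateral mass balance, q = Kd*h^x; Q = n*q; rate = Q/(n*spacing*width).
Step 1 — single emitter flow (q = Kd*h^x):
  q = 1.279 * 9.033^0.6714 = 5.60552 L/hr
Step 2 — total lateral flow: Q = 59 * 5.60552 = 330.726 L/hr
Step 3 — wetted area: A = 59 * 0.7917 * 1.050 = 49.0458 m^2
Step 4 — application rate: Q/A = 330.726/49.0458 = 6.743 mm/hr
Therefore the application rate along the lateral = 6.743 mm/hr.


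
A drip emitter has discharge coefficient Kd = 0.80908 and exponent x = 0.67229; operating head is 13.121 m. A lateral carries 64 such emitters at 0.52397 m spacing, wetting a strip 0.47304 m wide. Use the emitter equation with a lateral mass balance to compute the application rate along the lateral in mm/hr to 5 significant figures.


Approach: apply the emitter equation with a lateral mass balance, q = Kd*h^x; Q = n*q; rate = Q/(n*spacing*width).
Step 1 — single emitter flow (q = Kd*h^x):
  q = 0.80908 * 13.121^0.67229 = 4.566563 L/hr
Step 2 — total lateral flow: Q = 64 * 4.566563 = 292.2600 L/hr
Step 3 — wetted area: A = 64 * 0.52397 * 0.47304 = 15.86296 m^2
Step 4 — application rate: Q/A = 292.2600/15.86296 = 18.424 mm/hr
Therefore the application rate along the lateral = 18.424 mm/hr.


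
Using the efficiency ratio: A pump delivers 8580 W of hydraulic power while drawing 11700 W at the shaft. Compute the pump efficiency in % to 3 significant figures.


Approach: apply the efficiency ratio, eta = (P_out/P_in)*100.
eta = (8580 / 11700) * 100 = 73.3 %
Therefore the pump efficiency = 73.3 %.


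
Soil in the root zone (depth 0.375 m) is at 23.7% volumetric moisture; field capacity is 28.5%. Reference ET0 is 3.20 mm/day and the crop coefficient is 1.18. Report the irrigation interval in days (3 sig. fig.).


Approach: apply soil-water budget scheduling, SMD = (FC-theta)/100*depth*1000; ETc = ET0*Kc; interval = SMD/ETc.
Step 1 — soil moisture deficit:
  SMD = (28.5 - 23.7)/100 * 0.375 * 1000 = 18.000 mm
Step 2 — daily crop ET (ETc = ET0*Kc):
  ETc = 3.20 * 1.18 = 3.7760 mm/day
Step 3 — irrigation interval (SMD/ETc):
  interval = 18.000 / 3.7760 = 4.77 days
Therefore the irrigation interval = 4.77 days.


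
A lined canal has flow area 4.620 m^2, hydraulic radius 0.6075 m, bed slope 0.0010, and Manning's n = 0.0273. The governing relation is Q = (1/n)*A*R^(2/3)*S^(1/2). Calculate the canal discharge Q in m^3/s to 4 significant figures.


Q = (1/0.0273) * 4.620 * 0.6075^(2/3) * 0.0010^(1/2) = 3.839 m^3/s
Therefore the canal discharge Q = 3.839 m^3/s.


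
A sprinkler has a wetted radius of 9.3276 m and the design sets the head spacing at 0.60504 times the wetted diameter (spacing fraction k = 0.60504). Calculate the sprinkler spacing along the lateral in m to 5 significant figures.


Approach: apply the sprinkler spacing rule (spacing as a fraction of wetted diameter), S = k*(2*R).
S = 0.60504 * (2 * 9.3276) = 11.287 m
Therefore the sprinkler spacing along the lateral = 11.287 m.


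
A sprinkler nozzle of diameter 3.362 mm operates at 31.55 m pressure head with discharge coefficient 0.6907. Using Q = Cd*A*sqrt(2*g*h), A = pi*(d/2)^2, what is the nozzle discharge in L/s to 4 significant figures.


A = pi*(3.362e-3/2)^2 = 8.87739e-06 m^2
Q = 0.6907 * 8.87739e-06 * sqrt(2*9.81*31.55) * 1000 = 0.1526 L/s
Therefore the nozzle discharge = 0.1526 L/s.


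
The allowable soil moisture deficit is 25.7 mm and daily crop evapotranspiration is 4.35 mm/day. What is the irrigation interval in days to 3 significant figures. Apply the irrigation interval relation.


Approach: apply the irrigation interval relation, interval = SMD / ETc.
interval = 25.7 / 4.35 = 5.91 days
Therefore the irrigation interval = 5.91 days.


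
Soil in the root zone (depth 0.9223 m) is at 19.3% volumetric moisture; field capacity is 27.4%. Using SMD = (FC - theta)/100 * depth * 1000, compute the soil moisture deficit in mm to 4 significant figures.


SMD = (27.4 - 19.3)/100 * 0.9223 * 1000 = 74.71 mm
Therefore the soil moisture deficit = 74.71 mm.


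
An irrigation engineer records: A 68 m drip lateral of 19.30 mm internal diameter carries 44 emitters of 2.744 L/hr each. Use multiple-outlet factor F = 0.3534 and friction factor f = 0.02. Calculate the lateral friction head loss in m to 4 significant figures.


Approach: apply Darcy-Weisbach with the multiple-outlet F-factor, Q = n*q/(3600*1000) m^3/s; v = Q/A; hf = F*f*(L/D)*(v^2/(2g)).
Q = 44*2.744/(3600*1000) = 3.35378e-05 m^3/s
A = pi*(19.30e-3/2)^2 = 2.92553e-04 m^2, so v = Q/A = 0.114638 m/s
hf = 0.3534*0.02*(68/0.01930)*(0.114638^2/(2*9.81)) = 0.01668 m
Therefore the lateral friction head loss = 0.01668 m.


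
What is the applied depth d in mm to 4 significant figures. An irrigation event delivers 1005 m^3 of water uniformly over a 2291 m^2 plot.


Approach: apply depth from volume over area, d = (V/A)*1000.
d = (1005 / 2291) * 1000 = 438.7 mm
Therefore the applied depth d = 438.7 mm.
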